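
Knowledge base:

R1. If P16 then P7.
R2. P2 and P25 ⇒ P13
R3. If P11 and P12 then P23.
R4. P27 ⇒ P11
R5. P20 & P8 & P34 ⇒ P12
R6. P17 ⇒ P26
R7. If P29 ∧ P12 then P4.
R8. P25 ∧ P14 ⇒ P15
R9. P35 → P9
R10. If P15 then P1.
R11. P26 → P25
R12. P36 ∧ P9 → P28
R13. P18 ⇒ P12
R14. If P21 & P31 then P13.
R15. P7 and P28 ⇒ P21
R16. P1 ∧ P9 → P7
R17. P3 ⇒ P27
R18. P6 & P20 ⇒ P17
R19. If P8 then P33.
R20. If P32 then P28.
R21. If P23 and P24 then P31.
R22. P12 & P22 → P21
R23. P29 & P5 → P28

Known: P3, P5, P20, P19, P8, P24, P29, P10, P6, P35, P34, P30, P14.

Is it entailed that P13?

Yes

P12  (by R5: P20, P8, P34)
P9  (by R9: P35)
P27  (by R17: P3)
P17  (by R18: P6, P20)
P28  (by R23: P29, P5)
P11  (by R4: P27)
P26  (by R6: P17)
P25  (by R11: P26)
P23  (by R3: P11, P12)
P15  (by R8: P25, P14)
P1  (by R10: P15)
P7  (by R16: P1, P9)
P31  (by R21: P23, P24)
P21  (by R15: P7, P28)
P13  (by R14: P21, P31)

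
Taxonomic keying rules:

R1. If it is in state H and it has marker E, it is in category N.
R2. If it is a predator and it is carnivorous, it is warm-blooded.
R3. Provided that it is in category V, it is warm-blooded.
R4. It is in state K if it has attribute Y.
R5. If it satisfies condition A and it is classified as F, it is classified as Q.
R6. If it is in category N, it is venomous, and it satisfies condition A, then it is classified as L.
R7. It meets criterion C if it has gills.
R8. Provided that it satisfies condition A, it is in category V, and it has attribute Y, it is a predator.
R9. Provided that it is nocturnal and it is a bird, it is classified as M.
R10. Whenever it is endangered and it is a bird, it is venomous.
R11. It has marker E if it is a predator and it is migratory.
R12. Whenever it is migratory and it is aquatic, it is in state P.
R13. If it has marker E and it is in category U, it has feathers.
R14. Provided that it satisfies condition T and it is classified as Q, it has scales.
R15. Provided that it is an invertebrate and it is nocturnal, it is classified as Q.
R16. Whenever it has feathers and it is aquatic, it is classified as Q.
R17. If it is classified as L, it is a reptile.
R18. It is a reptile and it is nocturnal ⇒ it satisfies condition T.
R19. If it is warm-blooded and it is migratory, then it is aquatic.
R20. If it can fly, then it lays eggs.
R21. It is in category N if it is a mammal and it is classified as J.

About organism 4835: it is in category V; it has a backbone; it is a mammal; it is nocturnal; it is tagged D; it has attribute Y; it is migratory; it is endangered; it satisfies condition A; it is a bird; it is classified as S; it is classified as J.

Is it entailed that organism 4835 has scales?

No

Forward chaining from the given facts derives: is warm-blooded, is in state K, is a predator, is classified as M, is venomous, has marker E, is aquatic, is in category N, is classified as L, is in state P, is a reptile, satisfies condition T.
The only rule concluding "it has scales" is R14, which needs "it is classified as Q"; that is never established.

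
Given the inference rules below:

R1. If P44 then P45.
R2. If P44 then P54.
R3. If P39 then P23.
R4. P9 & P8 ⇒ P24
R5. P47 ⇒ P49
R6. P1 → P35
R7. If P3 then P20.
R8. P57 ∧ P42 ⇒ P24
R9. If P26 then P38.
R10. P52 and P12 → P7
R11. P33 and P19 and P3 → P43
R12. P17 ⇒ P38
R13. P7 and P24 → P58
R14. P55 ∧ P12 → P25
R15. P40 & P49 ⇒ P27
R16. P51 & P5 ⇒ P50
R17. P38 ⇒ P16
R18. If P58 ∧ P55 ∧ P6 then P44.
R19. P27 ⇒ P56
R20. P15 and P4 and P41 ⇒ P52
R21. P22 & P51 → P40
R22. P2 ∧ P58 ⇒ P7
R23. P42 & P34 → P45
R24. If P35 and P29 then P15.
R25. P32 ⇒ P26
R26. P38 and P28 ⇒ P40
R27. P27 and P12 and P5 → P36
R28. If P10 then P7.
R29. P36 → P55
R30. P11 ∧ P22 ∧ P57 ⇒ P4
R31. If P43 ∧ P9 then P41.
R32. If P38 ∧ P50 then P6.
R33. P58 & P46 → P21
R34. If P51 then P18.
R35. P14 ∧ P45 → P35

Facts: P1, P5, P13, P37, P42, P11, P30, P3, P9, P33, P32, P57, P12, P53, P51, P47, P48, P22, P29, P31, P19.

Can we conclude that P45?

P49  (by R5: P47)
P35  (by R6: P1)
P24  (by R8: P57, P42)
P43  (by R11: P33, P19, P3)
P50  (by R16: P51, P5)
P40  (by R21: P22, P51)
P15  (by R24: P35, P29)
P26  (by R25: P32)
P4  (by R30: P11, P22, P57)
P41  (by R31: P43, P9)
P38  (by R9: P26)
P27  (by R15: P40, P49)
P52  (by R20: P15, P4, P41)
P36  (by R27: P27, P12, P5)
P55  (by R29: P36)
P6  (by R32: P38, P50)
P7  (by R10: P52, P12)
P58  (by R13: P7, P24)
P44  (by R18: P58, P55, P6)
P45  (by R1: P44)

Yes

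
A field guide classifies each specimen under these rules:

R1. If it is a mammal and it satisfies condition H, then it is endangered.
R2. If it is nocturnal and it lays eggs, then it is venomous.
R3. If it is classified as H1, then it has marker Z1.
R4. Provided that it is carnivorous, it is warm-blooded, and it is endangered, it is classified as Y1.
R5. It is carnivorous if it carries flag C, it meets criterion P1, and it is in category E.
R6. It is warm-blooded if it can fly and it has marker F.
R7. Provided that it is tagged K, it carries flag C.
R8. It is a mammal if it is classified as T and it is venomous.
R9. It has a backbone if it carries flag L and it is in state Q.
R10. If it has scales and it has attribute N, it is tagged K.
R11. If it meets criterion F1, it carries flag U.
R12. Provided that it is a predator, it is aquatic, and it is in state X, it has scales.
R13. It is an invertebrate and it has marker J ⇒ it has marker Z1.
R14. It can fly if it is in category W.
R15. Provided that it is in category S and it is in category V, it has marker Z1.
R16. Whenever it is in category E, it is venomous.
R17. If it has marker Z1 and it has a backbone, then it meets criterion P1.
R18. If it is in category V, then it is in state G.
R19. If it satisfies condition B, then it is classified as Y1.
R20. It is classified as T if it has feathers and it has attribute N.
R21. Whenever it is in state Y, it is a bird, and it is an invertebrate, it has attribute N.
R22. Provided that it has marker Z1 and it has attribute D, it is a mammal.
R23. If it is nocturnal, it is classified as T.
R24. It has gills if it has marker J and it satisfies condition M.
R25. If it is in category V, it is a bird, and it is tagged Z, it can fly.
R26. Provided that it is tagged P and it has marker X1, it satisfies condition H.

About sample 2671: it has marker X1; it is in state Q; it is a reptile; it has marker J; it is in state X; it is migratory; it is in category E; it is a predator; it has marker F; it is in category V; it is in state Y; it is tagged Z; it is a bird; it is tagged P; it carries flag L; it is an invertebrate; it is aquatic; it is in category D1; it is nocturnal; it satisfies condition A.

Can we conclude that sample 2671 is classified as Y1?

Yes

By R9 (it carries flag L, it is in state Q): it has a backbone.
By R12 (it is a predator, it is aquatic, it is in state X): it has scales.
By R13 (it is an invertebrate, it has marker J): it has marker Z1.
By R16 (it is in category E): it is venomous.
By R17 (it has marker Z1, it has a backbone): it meets criterion P1.
By R21 (it is in state Y, it is a bird, it is an invertebrate): it has attribute N.
By R23 (it is nocturnal): it is classified as T.
By R25 (it is in category V, it is a bird, it is tagged Z): it can fly.
By R26 (it is tagged P, it has marker X1): it satisfies condition H.
By R6 (it can fly, it has marker F): it is warm-blooded.
By R8 (it is classified as T, it is venomous): it is a mammal.
By R10 (it has scales, it has attribute N): it is tagged K.
By R1 (it is a mammal, it satisfies condition H): it is endangered.
By R7 (it is tagged K): it carries flag C.
By R5 (it carries flag C, it meets criterion P1, it is in category E): it is carnivorous.
By R4 (it is carnivorous, it is warm-blooded, it is endangered): it is classified as Y1.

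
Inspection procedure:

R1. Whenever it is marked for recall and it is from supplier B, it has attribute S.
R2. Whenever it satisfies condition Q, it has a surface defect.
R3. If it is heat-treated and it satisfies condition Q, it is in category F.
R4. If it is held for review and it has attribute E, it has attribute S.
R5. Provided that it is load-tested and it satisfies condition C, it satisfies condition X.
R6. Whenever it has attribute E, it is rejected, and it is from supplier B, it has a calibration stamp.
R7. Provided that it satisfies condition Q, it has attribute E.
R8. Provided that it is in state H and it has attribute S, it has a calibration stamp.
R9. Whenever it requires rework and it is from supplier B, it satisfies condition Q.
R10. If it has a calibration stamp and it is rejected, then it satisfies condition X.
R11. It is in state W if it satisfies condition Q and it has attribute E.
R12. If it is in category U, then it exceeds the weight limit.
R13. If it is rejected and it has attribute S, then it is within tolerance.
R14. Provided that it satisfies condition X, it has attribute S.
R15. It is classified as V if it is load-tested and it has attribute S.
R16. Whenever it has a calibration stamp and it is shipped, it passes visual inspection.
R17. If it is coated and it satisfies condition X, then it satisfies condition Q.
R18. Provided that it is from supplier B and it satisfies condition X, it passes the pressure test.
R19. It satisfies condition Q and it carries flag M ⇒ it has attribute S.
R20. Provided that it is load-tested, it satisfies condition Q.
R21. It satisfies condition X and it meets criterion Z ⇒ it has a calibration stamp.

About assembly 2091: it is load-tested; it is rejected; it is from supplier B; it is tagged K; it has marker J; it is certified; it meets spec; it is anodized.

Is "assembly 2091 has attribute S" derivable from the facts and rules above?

Yes

By R20 (it is load-tested): it satisfies condition Q.
By R7 (it satisfies condition Q): it has attribute E.
By R6 (it has attribute E, it is rejected, it is from supplier B): it has a calibration stamp.
By R10 (it has a calibration stamp, it is rejected): it satisfies condition X.
By R14 (it satisfies condition X): it has attribute S.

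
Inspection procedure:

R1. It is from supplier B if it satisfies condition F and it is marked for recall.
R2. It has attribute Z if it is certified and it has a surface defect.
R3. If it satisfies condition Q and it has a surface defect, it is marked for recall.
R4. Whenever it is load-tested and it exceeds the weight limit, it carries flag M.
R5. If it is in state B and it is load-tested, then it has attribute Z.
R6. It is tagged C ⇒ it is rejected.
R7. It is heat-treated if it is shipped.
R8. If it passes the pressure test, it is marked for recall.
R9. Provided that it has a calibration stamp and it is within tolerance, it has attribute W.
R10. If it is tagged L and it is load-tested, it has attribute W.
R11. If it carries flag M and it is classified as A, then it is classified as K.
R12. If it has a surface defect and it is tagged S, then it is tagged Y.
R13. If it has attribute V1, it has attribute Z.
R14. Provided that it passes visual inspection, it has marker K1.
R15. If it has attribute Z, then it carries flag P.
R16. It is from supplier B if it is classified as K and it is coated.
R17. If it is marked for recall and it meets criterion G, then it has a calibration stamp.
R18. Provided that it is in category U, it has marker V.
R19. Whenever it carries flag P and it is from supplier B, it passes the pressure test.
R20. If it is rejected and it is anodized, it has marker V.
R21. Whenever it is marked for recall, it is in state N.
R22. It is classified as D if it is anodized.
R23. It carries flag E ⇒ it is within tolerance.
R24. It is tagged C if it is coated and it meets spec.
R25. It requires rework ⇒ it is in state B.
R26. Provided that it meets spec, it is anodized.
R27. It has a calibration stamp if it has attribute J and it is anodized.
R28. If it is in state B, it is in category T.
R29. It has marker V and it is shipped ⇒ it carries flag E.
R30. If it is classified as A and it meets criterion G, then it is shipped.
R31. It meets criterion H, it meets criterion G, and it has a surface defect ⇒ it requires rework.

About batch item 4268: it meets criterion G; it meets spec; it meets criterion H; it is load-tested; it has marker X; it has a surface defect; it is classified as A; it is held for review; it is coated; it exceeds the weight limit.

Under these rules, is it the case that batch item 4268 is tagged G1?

Forward chaining from the given facts derives: carries flag M, is classified as K, is from supplier B, is tagged C, is anodized, is shipped, requires rework, is rejected, is heat-treated, has marker V, is classified as D, is in state B, is in category T, carries flag E, has attribute Z, carries flag P, passes the pressure test, is within tolerance, is marked for recall, has a calibration stamp, is in state N, has attribute W.
No rule has "it is tagged G1" as its conclusion, and it is not among the given facts.

No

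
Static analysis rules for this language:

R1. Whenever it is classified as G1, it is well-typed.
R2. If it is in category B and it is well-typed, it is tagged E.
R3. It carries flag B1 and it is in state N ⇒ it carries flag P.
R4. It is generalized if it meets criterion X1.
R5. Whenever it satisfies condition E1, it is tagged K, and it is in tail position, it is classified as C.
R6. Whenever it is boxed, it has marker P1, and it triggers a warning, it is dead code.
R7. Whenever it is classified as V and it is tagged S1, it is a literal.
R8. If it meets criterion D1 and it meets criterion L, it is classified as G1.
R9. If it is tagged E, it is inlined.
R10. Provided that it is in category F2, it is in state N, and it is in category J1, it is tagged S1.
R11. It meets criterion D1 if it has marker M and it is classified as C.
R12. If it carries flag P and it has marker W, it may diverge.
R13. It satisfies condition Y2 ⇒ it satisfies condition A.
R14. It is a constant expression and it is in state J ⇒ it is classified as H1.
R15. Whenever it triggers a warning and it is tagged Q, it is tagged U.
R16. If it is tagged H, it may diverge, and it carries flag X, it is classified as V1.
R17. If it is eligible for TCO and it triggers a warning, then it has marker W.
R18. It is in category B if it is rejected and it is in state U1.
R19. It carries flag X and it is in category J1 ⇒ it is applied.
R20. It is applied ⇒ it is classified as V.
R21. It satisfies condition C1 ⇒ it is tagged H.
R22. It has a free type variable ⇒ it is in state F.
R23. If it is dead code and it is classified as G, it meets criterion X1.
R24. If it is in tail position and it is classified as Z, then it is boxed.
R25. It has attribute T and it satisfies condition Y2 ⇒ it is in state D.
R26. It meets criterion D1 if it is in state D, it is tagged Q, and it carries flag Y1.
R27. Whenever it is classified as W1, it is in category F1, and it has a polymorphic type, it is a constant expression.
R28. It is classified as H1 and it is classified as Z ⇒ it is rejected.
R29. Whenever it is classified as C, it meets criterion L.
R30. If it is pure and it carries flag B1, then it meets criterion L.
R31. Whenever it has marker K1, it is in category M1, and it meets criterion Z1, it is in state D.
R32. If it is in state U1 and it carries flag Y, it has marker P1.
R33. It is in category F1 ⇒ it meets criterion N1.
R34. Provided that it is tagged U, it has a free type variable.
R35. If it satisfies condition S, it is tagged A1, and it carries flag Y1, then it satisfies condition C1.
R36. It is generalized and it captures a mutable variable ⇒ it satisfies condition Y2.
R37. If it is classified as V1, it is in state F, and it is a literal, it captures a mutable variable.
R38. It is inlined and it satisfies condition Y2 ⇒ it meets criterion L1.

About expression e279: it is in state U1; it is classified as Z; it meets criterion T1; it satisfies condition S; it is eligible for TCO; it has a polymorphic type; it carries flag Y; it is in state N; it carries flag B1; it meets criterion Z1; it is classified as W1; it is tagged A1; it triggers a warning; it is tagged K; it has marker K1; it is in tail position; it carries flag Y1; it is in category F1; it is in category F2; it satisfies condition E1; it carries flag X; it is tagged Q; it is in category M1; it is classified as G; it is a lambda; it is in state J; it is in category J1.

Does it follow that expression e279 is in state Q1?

No

Forward chaining from the given facts derives: carries flag P, is classified as C, is tagged S1, is tagged U, has marker W, is applied, is classified as V, is boxed, is a constant expression, meets criterion L, is in state D, has marker P1, meets criterion N1, has a free type variable, satisfies condition C1, is dead code, is a literal, may diverge, is classified as H1, is tagged H, is in state F, meets criterion X1, meets criterion D1, is rejected, is generalized, is classified as G1, is classified as V1, is in category B, captures a mutable variable, is well-typed, is tagged E, is inlined, satisfies condition Y2, meets criterion L1, satisfies condition A.
No rule has "it is in state Q1" as its conclusion, and it is not among the given facts.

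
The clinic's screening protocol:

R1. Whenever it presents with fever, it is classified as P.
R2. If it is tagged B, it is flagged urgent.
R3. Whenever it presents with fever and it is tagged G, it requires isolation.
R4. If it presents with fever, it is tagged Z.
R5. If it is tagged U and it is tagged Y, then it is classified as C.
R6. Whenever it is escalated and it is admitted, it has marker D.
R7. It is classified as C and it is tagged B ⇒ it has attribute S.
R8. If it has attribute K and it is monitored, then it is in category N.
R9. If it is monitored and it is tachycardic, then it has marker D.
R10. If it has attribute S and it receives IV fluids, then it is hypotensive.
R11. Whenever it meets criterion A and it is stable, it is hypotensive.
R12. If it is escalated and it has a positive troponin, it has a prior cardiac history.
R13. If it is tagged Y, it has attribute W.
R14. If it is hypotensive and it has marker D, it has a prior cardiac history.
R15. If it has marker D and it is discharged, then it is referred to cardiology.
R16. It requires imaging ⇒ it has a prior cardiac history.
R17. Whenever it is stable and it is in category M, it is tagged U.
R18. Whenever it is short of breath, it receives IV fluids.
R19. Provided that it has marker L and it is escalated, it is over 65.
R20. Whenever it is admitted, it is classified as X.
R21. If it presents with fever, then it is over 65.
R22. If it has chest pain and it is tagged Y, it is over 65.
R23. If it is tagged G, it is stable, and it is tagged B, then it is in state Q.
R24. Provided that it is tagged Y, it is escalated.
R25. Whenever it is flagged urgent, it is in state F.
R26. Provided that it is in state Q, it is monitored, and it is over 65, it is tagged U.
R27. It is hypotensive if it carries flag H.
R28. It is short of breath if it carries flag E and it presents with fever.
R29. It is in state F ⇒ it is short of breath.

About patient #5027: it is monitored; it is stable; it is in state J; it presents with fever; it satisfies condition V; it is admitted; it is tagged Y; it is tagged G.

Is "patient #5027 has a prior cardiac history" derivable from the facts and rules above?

Forward chaining from the given facts derives: is classified as P, requires isolation, is tagged Z, has attribute W, is classified as X, is over 65, is escalated, has marker D.
Rules concluding "it has a prior cardiac history": R12 needs "it has a positive troponin"; R14 needs "it is hypotensive"; R16 needs "it requires imaging" — none of these are established.

No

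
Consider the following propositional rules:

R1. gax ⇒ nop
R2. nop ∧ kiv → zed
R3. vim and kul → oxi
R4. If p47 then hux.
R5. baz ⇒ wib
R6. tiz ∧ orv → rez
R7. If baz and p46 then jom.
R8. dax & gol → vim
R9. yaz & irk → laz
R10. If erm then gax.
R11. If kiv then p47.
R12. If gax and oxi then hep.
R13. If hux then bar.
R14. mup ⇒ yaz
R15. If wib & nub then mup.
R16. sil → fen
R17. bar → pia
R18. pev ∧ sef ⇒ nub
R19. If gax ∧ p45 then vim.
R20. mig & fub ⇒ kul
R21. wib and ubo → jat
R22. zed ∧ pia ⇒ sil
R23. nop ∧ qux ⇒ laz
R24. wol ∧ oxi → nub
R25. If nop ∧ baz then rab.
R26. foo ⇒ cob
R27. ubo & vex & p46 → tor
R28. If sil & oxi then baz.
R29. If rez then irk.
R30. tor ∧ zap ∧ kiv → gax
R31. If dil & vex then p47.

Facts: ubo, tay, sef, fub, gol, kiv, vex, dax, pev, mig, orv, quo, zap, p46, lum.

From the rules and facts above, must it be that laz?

No

Forward chaining from the given facts derives: vim, p47, nub, kul, tor, gax, nop, zed, oxi, hux, hep, bar, pia, sil, baz, wib, jom, mup, fen, jat, rab, yaz.
Rules concluding laz: R9 needs irk; R23 needs qux — none of these are established.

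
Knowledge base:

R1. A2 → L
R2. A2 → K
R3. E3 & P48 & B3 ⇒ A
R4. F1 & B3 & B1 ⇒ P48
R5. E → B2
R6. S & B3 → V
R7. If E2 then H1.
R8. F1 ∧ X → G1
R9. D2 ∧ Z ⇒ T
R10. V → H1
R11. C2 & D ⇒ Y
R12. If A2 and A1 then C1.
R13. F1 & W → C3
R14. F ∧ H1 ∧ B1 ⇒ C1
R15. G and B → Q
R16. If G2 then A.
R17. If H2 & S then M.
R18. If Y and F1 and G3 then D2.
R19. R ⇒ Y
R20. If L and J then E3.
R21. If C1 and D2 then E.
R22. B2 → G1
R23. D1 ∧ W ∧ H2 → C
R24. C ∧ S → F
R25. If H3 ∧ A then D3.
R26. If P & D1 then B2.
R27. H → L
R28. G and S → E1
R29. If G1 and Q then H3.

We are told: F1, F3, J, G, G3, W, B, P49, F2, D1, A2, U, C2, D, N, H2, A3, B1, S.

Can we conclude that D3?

Forward chaining from the given facts derives: L, K, Y, C3, Q, M, D2, E3, C, F, E1.
The only rule concluding D3 is R25, which needs H3; that is never established.

No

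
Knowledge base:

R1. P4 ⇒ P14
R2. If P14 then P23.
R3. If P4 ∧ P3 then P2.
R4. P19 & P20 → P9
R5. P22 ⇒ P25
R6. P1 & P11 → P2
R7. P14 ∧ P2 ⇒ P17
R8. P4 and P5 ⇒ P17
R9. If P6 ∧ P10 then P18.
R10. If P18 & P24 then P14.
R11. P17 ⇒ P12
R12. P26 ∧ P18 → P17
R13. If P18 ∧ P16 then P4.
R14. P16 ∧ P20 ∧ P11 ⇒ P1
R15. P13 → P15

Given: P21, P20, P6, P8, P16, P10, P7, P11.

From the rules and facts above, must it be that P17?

Yes

P18  (by R9: P6, P10)
P4  (by R13: P18, P16)
P1  (by R14: P16, P20, P11)
P14  (by R1: P4)
P2  (by R6: P1, P11)
P17  (by R7: P14, P2)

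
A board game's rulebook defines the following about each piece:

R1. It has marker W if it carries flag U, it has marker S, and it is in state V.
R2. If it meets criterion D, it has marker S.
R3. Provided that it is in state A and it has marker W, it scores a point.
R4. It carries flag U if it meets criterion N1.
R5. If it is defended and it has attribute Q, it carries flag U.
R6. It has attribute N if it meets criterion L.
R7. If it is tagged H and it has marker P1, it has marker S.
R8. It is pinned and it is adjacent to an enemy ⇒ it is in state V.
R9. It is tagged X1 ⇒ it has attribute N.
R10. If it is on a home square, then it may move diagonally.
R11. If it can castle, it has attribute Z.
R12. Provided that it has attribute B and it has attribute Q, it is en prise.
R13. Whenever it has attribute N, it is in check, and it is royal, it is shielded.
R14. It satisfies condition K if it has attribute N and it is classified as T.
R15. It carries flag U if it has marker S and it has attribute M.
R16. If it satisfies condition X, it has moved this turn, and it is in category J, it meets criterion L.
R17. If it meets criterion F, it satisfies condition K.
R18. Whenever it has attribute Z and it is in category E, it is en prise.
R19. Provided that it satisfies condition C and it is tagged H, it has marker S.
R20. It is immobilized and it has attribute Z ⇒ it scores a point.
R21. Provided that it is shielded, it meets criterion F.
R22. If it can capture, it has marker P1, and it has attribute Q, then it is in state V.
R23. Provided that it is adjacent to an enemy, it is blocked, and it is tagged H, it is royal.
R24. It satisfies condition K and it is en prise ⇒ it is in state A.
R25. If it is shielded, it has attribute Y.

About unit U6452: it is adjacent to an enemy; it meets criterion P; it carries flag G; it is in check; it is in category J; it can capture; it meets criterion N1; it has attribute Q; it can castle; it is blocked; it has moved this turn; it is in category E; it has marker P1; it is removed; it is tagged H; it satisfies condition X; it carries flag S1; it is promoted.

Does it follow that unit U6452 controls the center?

Forward chaining from the given facts derives: carries flag U, has marker S, has attribute Z, meets criterion L, is en prise, is in state V, is royal, has marker W, has attribute N, is shielded, meets criterion F, has attribute Y, satisfies condition K, is in state A, scores a point.
No rule has "it controls the center" as its conclusion, and it is not among the given facts.

No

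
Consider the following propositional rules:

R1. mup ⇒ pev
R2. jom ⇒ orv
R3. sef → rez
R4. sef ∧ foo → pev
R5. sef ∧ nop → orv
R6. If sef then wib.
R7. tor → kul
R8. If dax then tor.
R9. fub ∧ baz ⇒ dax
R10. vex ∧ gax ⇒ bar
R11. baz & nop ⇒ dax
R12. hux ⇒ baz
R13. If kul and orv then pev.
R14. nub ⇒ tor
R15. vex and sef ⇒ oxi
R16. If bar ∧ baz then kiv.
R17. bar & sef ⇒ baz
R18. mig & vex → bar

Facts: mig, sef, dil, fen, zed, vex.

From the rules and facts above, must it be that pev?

Forward chaining from the given facts derives: rez, wib, oxi, bar, baz, kiv.
Rules concluding pev: R1 needs mup; R4 needs foo; R13 needs kul — none of these are established.

No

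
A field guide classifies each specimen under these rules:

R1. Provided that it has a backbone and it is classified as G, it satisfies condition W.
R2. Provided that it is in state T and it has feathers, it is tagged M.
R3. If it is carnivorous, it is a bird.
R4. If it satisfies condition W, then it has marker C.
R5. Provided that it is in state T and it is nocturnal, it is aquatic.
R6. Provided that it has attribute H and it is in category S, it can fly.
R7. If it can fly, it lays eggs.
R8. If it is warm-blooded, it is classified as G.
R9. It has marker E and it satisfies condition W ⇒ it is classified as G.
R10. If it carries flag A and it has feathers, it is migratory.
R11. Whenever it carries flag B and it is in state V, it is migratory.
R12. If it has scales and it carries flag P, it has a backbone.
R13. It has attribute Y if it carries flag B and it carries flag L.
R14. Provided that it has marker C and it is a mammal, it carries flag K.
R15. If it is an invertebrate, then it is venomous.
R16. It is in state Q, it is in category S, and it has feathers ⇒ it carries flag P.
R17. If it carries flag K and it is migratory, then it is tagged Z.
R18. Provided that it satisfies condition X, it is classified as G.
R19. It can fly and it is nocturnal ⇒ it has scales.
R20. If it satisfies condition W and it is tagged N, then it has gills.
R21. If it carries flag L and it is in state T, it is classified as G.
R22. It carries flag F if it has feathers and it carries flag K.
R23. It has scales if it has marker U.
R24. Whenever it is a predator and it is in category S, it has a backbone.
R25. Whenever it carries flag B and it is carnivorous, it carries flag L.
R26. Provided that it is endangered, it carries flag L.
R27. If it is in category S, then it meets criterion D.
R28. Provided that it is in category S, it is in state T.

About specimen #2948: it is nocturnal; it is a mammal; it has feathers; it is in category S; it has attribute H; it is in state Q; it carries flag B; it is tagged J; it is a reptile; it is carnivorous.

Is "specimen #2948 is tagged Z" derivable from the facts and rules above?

No

Forward chaining from the given facts derives: is a bird, can fly, lays eggs, carries flag P, has scales, carries flag L, meets criterion D, is in state T, is tagged M, is aquatic, has a backbone, has attribute Y, is classified as G, satisfies condition W, has marker C, carries flag K, carries flag F.
The only rule concluding "it is tagged Z" is R17, which needs "it is migratory"; that is never established.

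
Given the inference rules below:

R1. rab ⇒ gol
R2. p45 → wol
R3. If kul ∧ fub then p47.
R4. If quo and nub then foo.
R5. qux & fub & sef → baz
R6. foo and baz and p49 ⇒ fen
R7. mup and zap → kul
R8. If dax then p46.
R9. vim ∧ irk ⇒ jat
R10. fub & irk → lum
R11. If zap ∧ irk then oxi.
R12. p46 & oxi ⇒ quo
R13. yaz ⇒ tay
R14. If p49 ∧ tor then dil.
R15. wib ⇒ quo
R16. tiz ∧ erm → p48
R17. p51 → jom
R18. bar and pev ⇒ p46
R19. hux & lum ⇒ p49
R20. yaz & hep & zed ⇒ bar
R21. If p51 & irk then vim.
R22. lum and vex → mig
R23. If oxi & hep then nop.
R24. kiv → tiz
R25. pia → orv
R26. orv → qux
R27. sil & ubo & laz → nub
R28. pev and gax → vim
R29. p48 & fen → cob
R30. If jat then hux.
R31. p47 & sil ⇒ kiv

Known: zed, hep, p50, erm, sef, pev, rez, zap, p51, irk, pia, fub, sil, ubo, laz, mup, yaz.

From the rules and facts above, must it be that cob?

kul  (by R7: mup, zap)
lum  (by R10: fub, irk)
oxi  (by R11: zap, irk)
bar  (by R20: yaz, hep, zed)
vim  (by R21: p51, irk)
orv  (by R25: pia)
qux  (by R26: orv)
nub  (by R27: sil, ubo, laz)
p47  (by R3: kul, fub)
baz  (by R5: qux, fub, sef)
jat  (by R9: vim, irk)
p46  (by R18: bar, pev)
hux  (by R30: jat)
kiv  (by R31: p47, sil)
quo  (by R12: p46, oxi)
p49  (by R19: hux, lum)
tiz  (by R24: kiv)
foo  (by R4: quo, nub)
fen  (by R6: foo, baz, p49)
p48  (by R16: tiz, erm)
cob  (by R29: p48, fen)

Yes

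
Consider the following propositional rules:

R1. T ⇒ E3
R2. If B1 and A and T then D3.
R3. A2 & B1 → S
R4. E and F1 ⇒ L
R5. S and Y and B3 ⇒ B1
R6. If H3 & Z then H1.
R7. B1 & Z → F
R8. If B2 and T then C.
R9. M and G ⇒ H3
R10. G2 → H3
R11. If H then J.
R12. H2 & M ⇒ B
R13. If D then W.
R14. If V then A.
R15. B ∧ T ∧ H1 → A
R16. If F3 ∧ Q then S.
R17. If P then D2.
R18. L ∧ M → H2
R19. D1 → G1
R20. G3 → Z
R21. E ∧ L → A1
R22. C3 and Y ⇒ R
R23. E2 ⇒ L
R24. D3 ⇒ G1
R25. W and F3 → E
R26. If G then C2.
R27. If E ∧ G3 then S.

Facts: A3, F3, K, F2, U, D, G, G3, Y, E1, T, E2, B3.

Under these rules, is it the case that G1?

Forward chaining from the given facts derives: E3, W, Z, L, E, C2, S, B1, F, A1.
Rules concluding G1: R19 needs D1; R24 needs D3 — none of these are established.

No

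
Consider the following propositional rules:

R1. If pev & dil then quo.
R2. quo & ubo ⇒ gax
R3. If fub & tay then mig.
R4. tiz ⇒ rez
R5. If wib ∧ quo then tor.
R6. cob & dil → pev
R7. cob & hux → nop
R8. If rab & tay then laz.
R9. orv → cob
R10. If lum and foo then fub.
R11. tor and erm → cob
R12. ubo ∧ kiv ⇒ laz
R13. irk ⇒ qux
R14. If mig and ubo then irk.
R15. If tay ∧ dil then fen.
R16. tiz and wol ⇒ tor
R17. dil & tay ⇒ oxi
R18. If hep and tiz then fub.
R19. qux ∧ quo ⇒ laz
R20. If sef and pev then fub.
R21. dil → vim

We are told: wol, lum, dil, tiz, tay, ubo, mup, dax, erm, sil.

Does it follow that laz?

Forward chaining from the given facts derives: rez, fen, tor, oxi, vim, cob, pev, quo, gax.
Rules concluding laz: R8 needs rab; R12 needs kiv; R19 needs qux — none of these are established.

No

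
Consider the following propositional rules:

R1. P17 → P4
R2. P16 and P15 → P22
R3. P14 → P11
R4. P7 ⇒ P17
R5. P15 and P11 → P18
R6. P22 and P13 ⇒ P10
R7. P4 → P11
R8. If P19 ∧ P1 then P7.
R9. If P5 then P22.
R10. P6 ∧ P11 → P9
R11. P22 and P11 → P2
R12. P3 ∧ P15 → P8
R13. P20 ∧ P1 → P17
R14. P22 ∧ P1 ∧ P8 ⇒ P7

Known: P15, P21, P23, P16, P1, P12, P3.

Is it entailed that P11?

P22  (by R2: P16, P15)
P8  (by R12: P3, P15)
P7  (by R14: P22, P1, P8)
P17  (by R4: P7)
P4  (by R1: P17)
P11  (by R7: P4)

Yes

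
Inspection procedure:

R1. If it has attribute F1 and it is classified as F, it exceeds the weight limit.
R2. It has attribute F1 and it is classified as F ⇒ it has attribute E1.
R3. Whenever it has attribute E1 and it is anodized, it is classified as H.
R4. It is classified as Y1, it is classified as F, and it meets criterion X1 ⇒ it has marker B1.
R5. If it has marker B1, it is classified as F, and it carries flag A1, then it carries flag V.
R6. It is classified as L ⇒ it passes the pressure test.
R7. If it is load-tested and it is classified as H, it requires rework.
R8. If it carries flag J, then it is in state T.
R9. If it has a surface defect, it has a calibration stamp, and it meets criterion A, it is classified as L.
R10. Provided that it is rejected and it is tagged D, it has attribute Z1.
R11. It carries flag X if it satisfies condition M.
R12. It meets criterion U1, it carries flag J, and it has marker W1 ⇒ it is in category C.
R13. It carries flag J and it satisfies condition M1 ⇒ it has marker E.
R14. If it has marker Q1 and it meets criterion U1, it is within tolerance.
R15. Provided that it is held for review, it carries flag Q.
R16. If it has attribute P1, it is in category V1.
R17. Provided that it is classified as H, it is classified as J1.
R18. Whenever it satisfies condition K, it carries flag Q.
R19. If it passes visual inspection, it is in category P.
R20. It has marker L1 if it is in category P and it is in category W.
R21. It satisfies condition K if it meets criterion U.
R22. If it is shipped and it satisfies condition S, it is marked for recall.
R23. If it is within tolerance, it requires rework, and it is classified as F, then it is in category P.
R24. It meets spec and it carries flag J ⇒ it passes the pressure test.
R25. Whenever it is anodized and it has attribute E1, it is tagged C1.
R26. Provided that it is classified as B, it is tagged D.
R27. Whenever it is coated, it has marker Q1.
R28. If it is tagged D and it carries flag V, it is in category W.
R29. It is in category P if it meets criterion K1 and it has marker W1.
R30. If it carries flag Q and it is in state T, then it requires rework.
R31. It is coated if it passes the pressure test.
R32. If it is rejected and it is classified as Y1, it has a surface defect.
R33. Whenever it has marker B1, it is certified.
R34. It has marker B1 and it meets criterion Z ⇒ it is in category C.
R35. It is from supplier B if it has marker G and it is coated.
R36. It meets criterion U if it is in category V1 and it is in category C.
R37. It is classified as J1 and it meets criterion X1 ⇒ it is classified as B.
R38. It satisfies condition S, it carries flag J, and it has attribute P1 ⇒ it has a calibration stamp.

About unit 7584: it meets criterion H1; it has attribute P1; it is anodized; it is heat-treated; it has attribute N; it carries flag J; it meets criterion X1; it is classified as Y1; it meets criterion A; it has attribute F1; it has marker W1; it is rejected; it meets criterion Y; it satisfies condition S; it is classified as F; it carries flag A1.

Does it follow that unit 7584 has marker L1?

No

Forward chaining from the given facts derives: exceeds the weight limit, has attribute E1, is classified as H, has marker B1, carries flag V, is in state T, is in category V1, is classified as J1, is tagged C1, has a surface defect, is certified, is classified as B, has a calibration stamp, is classified as L, is tagged D, is in category W, passes the pressure test, has attribute Z1, is coated, has marker Q1.
The only rule concluding "it has marker L1" is R20, which needs "it is in category P"; that is never established.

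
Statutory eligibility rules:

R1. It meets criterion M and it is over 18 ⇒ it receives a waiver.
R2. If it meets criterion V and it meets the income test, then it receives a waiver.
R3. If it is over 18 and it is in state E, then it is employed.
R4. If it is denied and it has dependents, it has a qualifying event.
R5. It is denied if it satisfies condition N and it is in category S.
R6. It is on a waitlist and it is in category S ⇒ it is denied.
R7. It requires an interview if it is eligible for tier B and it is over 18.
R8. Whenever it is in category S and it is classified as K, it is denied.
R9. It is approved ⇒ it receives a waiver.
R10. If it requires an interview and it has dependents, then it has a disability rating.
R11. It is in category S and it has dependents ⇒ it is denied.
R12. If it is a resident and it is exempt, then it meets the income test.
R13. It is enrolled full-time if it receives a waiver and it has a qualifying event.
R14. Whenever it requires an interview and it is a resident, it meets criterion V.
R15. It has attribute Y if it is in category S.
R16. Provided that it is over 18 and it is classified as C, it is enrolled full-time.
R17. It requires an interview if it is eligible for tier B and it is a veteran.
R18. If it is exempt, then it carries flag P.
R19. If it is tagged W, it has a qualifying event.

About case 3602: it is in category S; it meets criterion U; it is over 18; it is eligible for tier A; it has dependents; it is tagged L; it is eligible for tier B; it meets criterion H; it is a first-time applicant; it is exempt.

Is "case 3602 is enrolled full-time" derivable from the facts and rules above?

Forward chaining from the given facts derives: requires an interview, has a disability rating, is denied, has attribute Y, carries flag P, has a qualifying event.
Rules concluding "it is enrolled full-time": R13 needs "it receives a waiver"; R16 needs "it is classified as C" — none of these are established.

No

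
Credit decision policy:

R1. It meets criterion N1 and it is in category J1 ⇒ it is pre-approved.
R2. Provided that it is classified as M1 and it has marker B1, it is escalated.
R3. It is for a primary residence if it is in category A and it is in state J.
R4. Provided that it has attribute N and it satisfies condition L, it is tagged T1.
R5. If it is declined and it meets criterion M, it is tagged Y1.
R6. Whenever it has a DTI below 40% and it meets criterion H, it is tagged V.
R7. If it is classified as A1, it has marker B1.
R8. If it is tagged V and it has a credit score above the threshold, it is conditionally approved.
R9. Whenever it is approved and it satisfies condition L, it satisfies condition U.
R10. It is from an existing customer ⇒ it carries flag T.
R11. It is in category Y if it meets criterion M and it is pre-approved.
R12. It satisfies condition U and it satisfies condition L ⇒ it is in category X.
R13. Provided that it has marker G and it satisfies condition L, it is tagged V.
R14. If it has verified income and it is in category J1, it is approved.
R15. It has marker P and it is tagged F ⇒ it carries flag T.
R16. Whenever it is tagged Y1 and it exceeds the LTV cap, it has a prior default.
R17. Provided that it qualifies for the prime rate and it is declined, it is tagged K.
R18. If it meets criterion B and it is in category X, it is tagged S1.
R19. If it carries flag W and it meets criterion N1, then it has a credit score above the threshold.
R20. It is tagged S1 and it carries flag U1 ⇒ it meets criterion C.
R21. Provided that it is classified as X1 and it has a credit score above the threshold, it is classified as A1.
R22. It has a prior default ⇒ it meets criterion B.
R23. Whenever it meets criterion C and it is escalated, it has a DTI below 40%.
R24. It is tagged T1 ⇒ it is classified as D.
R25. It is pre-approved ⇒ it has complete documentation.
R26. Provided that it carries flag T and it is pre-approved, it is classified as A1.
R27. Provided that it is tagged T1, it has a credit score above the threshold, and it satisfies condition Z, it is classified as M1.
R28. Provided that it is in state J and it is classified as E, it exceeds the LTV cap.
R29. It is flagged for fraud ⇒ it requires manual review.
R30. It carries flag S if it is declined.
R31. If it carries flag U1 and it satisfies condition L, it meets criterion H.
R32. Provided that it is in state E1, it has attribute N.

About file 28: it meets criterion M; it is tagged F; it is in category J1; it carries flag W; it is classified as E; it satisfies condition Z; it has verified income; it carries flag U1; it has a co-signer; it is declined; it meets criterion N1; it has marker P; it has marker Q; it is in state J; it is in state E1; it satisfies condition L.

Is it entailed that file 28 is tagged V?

By R1 (it meets criterion N1, it is in category J1): it is pre-approved.
By R5 (it is declined, it meets criterion M): it is tagged Y1.
By R14 (it has verified income, it is in category J1): it is approved.
By R15 (it has marker P, it is tagged F): it carries flag T.
By R19 (it carries flag W, it meets criterion N1): it has a credit score above the threshold.
By R26 (it carries flag T, it is pre-approved): it is classified as A1.
By R28 (it is in state J, it is classified as E): it exceeds the LTV cap.
By R31 (it carries flag U1, it satisfies condition L): it meets criterion H.
By R32 (it is in state E1): it has attribute N.
By R4 (it has attribute N, it satisfies condition L): it is tagged T1.
By R7 (it is classified as A1): it has marker B1.
By R9 (it is approved, it satisfies condition L): it satisfies condition U.
By R12 (it satisfies condition U, it satisfies condition L): it is in category X.
By R16 (it is tagged Y1, it exceeds the LTV cap): it has a prior default.
By R22 (it has a prior default): it meets criterion B.
By R27 (it is tagged T1, it has a credit score above the threshold, it satisfies condition Z): it is classified as M1.
By R2 (it is classified as M1, it has marker B1): it is escalated.
By R18 (it meets criterion B, it is in category X): it is tagged S1.
By R20 (it is tagged S1, it carries flag U1): it meets criterion C.
By R23 (it meets criterion C, it is escalated): it has a DTI below 40%.
By R6 (it has a DTI below 40%, it meets criterion H): it is tagged V.

Yes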